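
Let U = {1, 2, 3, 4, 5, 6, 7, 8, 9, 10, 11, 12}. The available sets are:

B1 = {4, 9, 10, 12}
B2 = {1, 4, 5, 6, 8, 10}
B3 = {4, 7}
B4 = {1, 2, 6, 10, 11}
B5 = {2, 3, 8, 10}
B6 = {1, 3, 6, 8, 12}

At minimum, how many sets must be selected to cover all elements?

B1, B2, B3, B4, B5 together cover {1, 2, 3, 4, 5, 6, 7, 8, 9, 10, 11, 12} — every element.
No 4 of the 6 sets cover everything (all 15 size-4 selections fall short), so 5 is minimum.

5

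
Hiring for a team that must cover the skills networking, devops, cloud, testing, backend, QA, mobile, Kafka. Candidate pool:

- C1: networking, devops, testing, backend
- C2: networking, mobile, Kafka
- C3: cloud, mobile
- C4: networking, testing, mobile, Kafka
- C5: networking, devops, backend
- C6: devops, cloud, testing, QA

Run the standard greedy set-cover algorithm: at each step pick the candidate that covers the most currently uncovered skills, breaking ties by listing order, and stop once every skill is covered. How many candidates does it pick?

3

Pick 1: C1 covers 4 new skills (networking, devops, testing, backend).
Pick 2: C2 covers 2 new skills (mobile, Kafka).
Pick 3: C6 covers 2 new skills (cloud, QA).
Greedy uses 3 candidates.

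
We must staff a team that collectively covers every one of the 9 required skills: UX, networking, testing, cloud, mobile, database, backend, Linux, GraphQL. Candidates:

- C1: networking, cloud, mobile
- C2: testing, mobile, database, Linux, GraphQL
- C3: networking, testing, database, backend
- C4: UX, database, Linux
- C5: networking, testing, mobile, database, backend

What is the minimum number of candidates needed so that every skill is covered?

4

C1, C2, C3, C4 together cover {UX, networking, testing, cloud, mobile, database, backend, Linux, GraphQL} — every skill.
No 3 of the 5 candidates cover everything (all 10 triples fall short), so 4 is minimum.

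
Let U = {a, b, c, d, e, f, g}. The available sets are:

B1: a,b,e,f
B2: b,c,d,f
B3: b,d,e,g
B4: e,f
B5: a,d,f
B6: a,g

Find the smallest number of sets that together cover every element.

3

B1, B2, B3 together cover {a, b, c, d, e, f, g} — every element.
No 2 of the 6 sets cover everything (all 15 pairs fall short), so 3 is minimum.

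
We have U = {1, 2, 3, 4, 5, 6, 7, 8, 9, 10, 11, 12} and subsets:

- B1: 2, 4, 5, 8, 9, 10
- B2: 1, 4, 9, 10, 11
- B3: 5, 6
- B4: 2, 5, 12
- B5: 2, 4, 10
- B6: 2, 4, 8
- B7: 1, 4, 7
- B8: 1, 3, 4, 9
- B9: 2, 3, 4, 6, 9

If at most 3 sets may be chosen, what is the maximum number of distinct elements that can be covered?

10

Choosing B1, B2, B9 covers {1, 2, 3, 4, 5, 6, 8, 9, 10, 11} — 10 elements.
No choice of 3 sets does better; here 7, 12 are left uncovered.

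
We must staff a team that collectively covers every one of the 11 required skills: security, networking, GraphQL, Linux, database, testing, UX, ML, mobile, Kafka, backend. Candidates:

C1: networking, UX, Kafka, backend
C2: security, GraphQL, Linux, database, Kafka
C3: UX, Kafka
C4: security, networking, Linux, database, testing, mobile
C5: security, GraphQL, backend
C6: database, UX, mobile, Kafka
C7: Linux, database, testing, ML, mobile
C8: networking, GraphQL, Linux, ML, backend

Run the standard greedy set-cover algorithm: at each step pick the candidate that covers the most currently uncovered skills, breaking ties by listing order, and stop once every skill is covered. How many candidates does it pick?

3

Pick 1: C4 covers 6 new skills (security, networking, Linux, database, testing, mobile).
Pick 2: C1 covers 3 new skills (UX, Kafka, backend).
Pick 3: C8 covers 2 new skills (GraphQL, ML).
Greedy uses 3 candidates.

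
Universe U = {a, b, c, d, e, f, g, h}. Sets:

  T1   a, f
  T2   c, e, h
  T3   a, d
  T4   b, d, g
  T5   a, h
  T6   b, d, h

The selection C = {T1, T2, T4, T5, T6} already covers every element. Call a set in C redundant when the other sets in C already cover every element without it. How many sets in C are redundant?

2

Drop T1: f uncovered — not redundant.
Drop T2: c, e uncovered — not redundant.
Drop T4: g uncovered — not redundant.
Drop T5: the rest still cover every element — redundant.
Drop T6: the rest still cover every element — redundant.
2 redundant: T5, T6.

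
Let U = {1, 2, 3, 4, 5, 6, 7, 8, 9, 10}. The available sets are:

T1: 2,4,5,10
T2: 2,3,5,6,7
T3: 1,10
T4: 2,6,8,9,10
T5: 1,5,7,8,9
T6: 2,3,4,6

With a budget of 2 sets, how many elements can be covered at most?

9

Choosing T5, T6 covers {1, 2, 3, 4, 5, 6, 7, 8, 9} — 9 elements.
No choice of 2 sets does better; here 10 is left uncovered.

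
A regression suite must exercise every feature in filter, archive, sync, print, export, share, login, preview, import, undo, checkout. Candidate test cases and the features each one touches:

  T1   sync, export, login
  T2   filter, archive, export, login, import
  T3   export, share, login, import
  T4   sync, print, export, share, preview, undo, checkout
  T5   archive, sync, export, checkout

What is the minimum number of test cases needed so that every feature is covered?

2

T2, T4 together cover {filter, archive, sync, print, export, share, login, preview, import, undo, checkout} — every feature.
No single test case contains all 11 features, so 2 is optimal.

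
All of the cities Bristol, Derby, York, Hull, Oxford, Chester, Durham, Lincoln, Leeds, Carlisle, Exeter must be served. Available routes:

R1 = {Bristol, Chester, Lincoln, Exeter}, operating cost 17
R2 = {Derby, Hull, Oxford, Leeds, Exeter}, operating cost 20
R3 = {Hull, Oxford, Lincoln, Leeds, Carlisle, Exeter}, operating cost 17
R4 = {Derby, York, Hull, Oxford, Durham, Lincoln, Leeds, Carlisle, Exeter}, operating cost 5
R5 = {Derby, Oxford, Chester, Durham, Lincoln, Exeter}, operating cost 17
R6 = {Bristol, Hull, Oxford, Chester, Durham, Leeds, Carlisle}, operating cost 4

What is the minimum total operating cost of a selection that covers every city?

9

R4, R6 cover every city at operating cost 5 + 4 = 9.
Any cover uses at least 2 routes; among all covering selections none totals below 9.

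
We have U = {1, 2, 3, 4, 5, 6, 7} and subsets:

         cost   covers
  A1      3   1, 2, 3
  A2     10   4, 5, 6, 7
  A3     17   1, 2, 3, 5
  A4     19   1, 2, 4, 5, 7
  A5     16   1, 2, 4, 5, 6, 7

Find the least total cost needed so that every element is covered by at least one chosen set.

13

A1, A2 cover every element at cost 3 + 10 = 13.
Any cover uses at least 2 sets; among all covering selections none totals below 13.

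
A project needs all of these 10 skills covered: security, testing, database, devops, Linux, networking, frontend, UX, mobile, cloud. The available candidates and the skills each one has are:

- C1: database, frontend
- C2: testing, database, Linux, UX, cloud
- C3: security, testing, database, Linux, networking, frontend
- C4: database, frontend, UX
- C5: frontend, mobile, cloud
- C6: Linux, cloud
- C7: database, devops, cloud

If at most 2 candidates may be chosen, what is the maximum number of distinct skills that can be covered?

8

Choosing C2, C3 covers {security, testing, database, Linux, networking, frontend, UX, cloud} — 8 skills.
No choice of 2 candidates does better; here devops, mobile are left uncovered.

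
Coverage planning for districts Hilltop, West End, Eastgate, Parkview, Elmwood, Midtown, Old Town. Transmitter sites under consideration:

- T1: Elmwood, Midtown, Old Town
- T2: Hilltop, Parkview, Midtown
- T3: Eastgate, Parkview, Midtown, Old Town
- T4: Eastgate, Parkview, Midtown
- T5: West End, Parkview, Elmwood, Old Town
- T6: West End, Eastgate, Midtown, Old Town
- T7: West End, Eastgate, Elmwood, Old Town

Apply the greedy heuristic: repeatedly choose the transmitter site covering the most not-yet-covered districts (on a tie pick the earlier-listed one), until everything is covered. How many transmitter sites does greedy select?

Pick 1: T3 covers 4 new districts (Eastgate, Parkview, Midtown, Old Town).
Pick 2: T5 covers 2 new districts (West End, Elmwood).
Pick 3: T2 covers 1 new districts (Hilltop).
Greedy uses 3 transmitter sites. (The true minimum is 2.)

3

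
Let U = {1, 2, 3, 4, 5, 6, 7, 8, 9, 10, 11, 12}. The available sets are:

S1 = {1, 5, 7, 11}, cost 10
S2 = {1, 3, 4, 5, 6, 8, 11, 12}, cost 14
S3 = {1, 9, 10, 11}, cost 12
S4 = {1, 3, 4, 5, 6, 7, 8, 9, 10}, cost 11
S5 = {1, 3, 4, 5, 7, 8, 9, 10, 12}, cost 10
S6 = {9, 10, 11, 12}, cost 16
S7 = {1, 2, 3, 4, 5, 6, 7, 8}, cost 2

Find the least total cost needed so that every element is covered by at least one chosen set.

18

S6, S7 cover every element at cost 16 + 2 = 18.
Any cover uses at least 2 sets; among all covering selections none totals below 18.
Greedy by coverage-per-cost would pick S7, S5, S1 for 22 — worse than the optimum 18.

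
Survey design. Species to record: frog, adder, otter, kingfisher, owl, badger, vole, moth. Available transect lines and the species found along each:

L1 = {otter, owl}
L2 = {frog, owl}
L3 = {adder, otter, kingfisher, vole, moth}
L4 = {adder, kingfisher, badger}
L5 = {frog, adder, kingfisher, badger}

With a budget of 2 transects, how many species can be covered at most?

Choosing L2, L3 covers {frog, adder, otter, kingfisher, owl, vole, moth} — 7 species.
No choice of 2 transects does better; here badger is left uncovered.

7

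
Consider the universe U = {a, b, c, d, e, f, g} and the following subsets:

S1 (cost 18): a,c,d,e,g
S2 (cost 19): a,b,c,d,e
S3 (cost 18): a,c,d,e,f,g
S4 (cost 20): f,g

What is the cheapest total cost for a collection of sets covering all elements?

S2, S3 cover every element at cost 19 + 18 = 37.
Any cover uses at least 2 sets; among all covering selections none totals below 37.

37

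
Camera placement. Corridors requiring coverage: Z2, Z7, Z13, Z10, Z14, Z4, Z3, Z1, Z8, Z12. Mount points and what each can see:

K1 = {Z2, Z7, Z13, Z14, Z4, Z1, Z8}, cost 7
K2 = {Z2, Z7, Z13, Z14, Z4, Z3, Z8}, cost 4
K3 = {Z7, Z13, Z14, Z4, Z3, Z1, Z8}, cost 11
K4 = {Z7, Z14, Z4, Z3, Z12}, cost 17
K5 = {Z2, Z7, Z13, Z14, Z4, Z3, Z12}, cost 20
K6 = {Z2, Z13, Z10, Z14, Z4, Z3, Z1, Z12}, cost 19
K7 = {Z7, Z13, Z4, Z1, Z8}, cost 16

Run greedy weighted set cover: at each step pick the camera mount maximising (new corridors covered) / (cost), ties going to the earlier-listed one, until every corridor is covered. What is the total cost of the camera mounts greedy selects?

23

Pick 1: K2 adds 7 new (Z2, Z7, Z13, Z14, Z4, Z3, Z8) at cost 4 (ratio 7/4).
Pick 2: K6 adds 3 new (Z10, Z1, Z12) at cost 19 (ratio 3/19).
Greedy total cost: 4 + 19 = 23.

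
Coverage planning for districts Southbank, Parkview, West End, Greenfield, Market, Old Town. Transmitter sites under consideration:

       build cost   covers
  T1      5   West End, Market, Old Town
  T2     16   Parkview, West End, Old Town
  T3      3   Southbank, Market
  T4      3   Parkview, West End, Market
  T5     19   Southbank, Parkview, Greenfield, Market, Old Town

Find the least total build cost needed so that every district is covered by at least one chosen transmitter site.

T4, T5 cover every district at build cost 3 + 19 = 22.
Any cover uses at least 2 transmitter sites; among all covering selections none totals below 22.
Greedy by coverage-per-build cost would pick T4, T3, T1, T5 for 30 — worse than the optimum 22.

22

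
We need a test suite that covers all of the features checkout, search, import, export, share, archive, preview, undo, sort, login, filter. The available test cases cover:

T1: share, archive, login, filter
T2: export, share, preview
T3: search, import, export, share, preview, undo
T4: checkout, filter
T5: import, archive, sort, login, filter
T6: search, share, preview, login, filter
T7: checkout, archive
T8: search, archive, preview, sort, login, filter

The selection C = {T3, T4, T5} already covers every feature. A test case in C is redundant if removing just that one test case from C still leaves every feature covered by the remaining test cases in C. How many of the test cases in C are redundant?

Drop T3: search, export, share, preview, … uncovered — not redundant.
Drop T4: checkout uncovered — not redundant.
Drop T5: archive, sort, login uncovered — not redundant.
None of the test cases in C is redundant.

0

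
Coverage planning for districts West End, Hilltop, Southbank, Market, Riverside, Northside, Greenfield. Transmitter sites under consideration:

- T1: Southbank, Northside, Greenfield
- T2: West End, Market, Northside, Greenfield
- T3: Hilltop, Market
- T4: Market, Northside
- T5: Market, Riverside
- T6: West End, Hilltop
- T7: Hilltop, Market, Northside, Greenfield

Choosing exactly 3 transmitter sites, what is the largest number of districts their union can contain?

Choosing T1, T5, T6 covers {West End, Hilltop, Southbank, Market, Riverside, Northside, Greenfield} — 7 districts.
That is all 7 districts.

7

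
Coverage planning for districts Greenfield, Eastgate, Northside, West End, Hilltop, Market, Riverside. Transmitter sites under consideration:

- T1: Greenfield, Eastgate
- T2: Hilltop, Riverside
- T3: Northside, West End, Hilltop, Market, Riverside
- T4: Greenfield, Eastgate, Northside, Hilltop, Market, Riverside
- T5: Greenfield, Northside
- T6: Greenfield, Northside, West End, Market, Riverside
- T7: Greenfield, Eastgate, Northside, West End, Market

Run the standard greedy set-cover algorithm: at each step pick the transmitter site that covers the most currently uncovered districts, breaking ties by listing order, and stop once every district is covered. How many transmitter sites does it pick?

2

Pick 1: T4 covers 6 new districts (Greenfield, Eastgate, Northside, Hilltop, Market, Riverside).
Pick 2: T3 covers 1 new districts (West End).
Greedy uses 2 transmitter sites.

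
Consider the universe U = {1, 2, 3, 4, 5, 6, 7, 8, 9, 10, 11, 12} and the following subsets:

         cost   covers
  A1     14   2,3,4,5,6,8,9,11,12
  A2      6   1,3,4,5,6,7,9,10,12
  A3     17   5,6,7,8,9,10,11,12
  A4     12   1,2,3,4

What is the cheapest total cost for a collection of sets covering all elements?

A1, A2 cover every element at cost 14 + 6 = 20.
Any cover uses at least 2 sets; among all covering selections none totals below 20.

20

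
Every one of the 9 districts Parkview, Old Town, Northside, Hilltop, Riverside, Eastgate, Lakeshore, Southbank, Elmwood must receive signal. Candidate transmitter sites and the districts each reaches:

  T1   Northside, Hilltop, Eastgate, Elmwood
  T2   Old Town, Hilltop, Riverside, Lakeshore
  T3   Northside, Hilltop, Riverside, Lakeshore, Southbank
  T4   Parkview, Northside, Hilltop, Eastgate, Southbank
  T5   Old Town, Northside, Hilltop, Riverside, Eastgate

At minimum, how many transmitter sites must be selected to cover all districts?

3

T1, T2, T4 together cover {Parkview, Old Town, Northside, Hilltop, Riverside, Eastgate, Lakeshore, Southbank, Elmwood} — every district.
No 2 of the 5 transmitter sites cover everything (all 10 pairs fall short), so 3 is minimum.
Greedy (largest uncovered first) would take T3, T1, T2, T4 — 4 transmitter sites — but 3 suffice.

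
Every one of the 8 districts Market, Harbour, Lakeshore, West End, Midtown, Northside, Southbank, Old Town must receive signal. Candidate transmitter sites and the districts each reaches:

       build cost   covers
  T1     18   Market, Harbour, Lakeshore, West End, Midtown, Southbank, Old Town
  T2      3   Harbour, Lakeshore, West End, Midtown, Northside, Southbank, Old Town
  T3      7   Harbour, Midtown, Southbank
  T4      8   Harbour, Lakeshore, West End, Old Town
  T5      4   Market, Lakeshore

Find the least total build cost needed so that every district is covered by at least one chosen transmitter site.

7

T2, T5 cover every district at build cost 3 + 4 = 7.
Any cover uses at least 2 transmitter sites; among all covering selections none totals below 7.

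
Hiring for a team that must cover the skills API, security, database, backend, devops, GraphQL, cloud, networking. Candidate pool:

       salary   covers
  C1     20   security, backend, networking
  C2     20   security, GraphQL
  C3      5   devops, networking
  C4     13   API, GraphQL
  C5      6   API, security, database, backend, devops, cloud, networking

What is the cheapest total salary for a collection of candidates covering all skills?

19

C4, C5 cover every skill at salary 13 + 6 = 19.
Any cover uses at least 2 candidates; among all covering selections none totals below 19.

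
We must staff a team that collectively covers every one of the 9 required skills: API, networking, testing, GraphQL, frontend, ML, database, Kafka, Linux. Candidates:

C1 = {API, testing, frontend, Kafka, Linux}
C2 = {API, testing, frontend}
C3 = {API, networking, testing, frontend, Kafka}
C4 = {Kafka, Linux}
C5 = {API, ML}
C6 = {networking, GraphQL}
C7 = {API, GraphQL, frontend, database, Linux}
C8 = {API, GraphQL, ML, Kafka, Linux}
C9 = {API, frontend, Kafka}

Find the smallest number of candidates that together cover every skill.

3

C3, C5, C7 together cover {API, networking, testing, GraphQL, frontend, ML, database, Kafka, Linux} — every skill.
No 2 of the 9 candidates cover everything (all 36 pairs fall short), so 3 is minimum.
Greedy (largest uncovered first) would take C1, C6, C5, C7 — 4 candidates — but 3 suffice.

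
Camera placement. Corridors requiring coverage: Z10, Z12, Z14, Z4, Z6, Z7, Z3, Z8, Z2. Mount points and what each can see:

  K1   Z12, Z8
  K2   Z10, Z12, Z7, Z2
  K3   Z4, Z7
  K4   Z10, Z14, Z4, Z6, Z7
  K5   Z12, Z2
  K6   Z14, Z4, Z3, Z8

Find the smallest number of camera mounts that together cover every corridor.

3

K2, K4, K6 together cover {Z10, Z12, Z14, Z4, Z6, Z7, Z3, Z8, Z2} — every corridor.
No 2 of the 6 camera mounts cover everything (all 15 pairs fall short), so 3 is minimum.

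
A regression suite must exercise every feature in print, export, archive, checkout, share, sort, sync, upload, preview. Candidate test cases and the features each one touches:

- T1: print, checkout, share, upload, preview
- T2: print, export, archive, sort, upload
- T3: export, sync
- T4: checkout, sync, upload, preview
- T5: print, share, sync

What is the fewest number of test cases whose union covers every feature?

3

T1, T2, T3 together cover {print, export, archive, checkout, share, sort, sync, upload, preview} — every feature.
No 2 of the 5 test cases cover everything (all 10 pairs fall short), so 3 is minimum.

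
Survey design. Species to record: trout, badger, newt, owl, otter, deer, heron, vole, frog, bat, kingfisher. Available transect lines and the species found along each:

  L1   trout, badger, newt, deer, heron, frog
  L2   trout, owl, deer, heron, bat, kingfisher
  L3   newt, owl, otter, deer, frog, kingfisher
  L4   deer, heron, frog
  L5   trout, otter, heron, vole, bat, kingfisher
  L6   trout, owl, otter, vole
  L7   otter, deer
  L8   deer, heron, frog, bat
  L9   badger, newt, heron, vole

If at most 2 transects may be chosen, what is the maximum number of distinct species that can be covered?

Choosing L1, L5 covers {trout, badger, newt, otter, deer, heron, vole, frog, bat, kingfisher} — 10 species.
No choice of 2 transects does better; here owl is left uncovered.

10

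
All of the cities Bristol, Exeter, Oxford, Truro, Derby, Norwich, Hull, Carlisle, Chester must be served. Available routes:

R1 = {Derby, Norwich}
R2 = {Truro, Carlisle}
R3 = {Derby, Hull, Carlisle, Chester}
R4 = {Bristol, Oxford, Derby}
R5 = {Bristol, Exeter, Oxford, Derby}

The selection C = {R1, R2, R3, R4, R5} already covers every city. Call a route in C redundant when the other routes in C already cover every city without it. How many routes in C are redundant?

1

Drop R1: Norwich uncovered — not redundant.
Drop R2: Truro uncovered — not redundant.
Drop R3: Hull, Chester uncovered — not redundant.
Drop R4: the rest still cover every city — redundant.
Drop R5: Exeter uncovered — not redundant.
1 redundant: R4.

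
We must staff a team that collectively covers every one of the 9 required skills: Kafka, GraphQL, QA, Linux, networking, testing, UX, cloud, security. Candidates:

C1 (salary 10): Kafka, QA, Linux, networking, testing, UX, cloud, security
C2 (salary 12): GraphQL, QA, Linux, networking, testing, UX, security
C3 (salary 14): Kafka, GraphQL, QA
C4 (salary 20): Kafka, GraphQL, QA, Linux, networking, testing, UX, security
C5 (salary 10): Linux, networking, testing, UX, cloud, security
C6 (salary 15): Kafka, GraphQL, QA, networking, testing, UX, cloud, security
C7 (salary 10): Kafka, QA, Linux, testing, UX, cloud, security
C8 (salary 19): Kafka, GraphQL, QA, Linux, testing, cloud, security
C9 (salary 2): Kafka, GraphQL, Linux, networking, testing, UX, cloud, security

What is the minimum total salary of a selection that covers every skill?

C1, C9 cover every skill at salary 10 + 2 = 12.
Any cover uses at least 2 candidates; among all covering selections none totals below 12.

12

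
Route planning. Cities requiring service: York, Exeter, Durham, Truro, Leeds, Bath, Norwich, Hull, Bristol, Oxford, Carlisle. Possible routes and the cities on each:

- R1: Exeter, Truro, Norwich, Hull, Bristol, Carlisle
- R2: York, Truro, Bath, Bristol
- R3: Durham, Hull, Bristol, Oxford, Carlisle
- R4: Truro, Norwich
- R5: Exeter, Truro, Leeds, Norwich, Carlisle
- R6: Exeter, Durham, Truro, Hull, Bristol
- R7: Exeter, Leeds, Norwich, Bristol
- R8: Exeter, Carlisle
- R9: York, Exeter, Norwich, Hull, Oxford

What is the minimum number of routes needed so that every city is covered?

3

R2, R3, R5 together cover {York, Exeter, Durham, Truro, Leeds, Bath, Norwich, Hull, Bristol, Oxford, Carlisle} — every city.
No 2 of the 9 routes cover everything (all 36 pairs fall short), so 3 is minimum.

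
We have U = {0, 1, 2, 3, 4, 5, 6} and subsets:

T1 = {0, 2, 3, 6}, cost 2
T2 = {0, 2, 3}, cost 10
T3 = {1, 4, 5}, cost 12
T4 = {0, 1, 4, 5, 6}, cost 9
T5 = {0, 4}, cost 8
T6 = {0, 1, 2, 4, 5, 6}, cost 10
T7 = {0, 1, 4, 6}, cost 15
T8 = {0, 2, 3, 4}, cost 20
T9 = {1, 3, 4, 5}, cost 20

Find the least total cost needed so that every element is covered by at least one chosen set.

11

T1, T4 cover every element at cost 2 + 9 = 11.
Any cover uses at least 2 sets; among all covering selections none totals below 11.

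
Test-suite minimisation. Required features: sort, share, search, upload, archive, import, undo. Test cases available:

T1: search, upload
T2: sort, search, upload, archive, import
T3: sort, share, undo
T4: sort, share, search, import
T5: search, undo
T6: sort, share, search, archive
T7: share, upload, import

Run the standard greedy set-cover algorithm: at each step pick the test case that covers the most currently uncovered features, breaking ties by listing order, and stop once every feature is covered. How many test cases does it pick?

Pick 1: T2 covers 5 new features (sort, search, upload, archive, import).
Pick 2: T3 covers 2 new features (share, undo).
Greedy uses 2 test cases.

2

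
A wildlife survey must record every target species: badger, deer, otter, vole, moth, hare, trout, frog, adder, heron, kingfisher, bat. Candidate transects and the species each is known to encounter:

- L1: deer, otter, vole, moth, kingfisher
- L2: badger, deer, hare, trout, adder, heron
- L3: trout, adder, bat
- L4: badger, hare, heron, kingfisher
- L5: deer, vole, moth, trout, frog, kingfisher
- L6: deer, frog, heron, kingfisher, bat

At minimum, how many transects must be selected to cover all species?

L1, L2, L6 together cover {badger, deer, otter, vole, moth, hare, trout, frog, adder, heron, kingfisher, bat} — every species.
No 2 of the 6 transects cover everything (all 15 pairs fall short), so 3 is minimum.

3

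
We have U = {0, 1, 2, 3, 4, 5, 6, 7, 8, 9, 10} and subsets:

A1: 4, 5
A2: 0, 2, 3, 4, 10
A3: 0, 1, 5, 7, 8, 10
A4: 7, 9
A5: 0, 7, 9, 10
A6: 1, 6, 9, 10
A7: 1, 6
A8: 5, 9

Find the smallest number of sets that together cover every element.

A2, A3, A6 together cover {0, 1, 2, 3, 4, 5, 6, 7, 8, 9, 10} — every element.
No 2 of the 8 sets cover everything (all 28 pairs fall short), so 3 is minimum.

3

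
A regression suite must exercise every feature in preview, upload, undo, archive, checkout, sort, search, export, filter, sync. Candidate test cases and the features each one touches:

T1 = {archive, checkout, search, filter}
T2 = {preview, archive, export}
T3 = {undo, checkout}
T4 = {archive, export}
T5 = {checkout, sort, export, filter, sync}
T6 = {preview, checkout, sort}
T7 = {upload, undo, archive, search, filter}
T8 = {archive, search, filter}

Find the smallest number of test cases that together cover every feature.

T2, T5, T7 together cover {preview, upload, undo, archive, checkout, sort, search, export, filter, sync} — every feature.
No 2 of the 8 test cases cover everything (all 28 pairs fall short), so 3 is minimum.

3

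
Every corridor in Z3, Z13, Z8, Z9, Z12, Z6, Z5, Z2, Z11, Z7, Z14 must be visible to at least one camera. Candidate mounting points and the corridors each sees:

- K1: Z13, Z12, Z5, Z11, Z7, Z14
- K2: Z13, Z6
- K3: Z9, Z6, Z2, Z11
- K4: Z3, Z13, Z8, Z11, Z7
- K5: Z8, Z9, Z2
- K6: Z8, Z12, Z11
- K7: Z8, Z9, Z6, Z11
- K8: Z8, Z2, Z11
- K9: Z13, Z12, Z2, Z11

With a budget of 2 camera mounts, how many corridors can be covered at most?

Choosing K1, K3 covers {Z13, Z9, Z12, Z6, Z5, Z2, Z11, Z7, Z14} — 9 corridors.
No choice of 2 camera mounts does better; here Z3, Z8 are left uncovered.

9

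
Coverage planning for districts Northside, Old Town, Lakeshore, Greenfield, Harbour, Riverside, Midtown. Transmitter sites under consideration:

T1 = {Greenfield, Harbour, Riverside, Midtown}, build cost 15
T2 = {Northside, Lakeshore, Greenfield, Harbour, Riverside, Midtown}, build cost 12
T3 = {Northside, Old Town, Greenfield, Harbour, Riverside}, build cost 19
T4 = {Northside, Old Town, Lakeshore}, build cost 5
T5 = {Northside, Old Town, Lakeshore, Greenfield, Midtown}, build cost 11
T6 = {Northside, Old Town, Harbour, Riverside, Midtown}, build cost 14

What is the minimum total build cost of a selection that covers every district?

T2, T4 cover every district at build cost 12 + 5 = 17.
Any cover uses at least 2 transmitter sites; among all covering selections none totals below 17.

17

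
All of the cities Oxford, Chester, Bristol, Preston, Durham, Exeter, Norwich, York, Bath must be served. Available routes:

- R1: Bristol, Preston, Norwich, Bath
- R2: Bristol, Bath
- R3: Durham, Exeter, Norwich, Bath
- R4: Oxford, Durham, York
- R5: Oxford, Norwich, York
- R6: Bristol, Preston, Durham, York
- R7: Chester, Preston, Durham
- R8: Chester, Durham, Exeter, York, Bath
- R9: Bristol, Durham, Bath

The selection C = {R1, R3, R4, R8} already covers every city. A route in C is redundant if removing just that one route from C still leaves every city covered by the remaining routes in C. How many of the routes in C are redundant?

1

Drop R1: Bristol, Preston uncovered — not redundant.
Drop R3: the rest still cover every city — redundant.
Drop R4: Oxford uncovered — not redundant.
Drop R8: Chester uncovered — not redundant.
1 redundant: R3.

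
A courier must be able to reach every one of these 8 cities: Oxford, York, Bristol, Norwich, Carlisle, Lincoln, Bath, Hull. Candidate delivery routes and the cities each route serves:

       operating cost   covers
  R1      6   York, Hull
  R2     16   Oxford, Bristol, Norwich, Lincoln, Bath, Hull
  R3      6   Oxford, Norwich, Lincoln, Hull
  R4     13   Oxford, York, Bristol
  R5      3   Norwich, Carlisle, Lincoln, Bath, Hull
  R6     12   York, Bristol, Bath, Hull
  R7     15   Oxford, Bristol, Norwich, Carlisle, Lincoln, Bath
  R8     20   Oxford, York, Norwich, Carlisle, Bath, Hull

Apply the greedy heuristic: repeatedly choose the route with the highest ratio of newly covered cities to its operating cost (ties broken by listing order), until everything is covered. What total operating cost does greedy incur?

16

Pick 1: R5 adds 5 new (Norwich, Carlisle, Lincoln, Bath, Hull) at operating cost 3 (ratio 5/3).
Pick 2: R4 adds 3 new (Oxford, York, Bristol) at operating cost 13 (ratio 3/13).
Greedy total operating cost: 3 + 13 = 16.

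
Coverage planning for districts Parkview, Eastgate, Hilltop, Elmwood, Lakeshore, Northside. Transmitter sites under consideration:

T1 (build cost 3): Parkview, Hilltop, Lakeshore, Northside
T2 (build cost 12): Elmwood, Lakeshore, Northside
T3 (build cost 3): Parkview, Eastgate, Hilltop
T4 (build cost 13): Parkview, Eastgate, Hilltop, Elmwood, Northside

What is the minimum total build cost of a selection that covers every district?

T2, T3 cover every district at build cost 12 + 3 = 15.
Any cover uses at least 2 transmitter sites; among all covering selections none totals below 15.
Greedy by coverage-per-build cost would pick T1, T3, T2 for 18 — worse than the optimum 15.

15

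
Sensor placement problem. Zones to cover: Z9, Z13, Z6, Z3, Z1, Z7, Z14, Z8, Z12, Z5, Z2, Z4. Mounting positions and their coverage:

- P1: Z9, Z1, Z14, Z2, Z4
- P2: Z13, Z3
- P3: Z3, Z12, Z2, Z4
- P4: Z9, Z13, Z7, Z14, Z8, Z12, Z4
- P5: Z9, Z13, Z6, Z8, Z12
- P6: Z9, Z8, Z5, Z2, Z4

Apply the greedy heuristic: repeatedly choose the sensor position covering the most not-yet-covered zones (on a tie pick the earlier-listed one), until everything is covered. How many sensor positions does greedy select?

5

Pick 1: P4 covers 7 new zones (Z9, Z13, Z7, Z14, Z8, Z12, Z4).
Pick 2: P1 covers 2 new zones (Z1, Z2).
Pick 3: P2 covers 1 new zones (Z3).
Pick 4: P5 covers 1 new zones (Z6).
Pick 5: P6 covers 1 new zones (Z5).
Greedy uses 5 sensor positions.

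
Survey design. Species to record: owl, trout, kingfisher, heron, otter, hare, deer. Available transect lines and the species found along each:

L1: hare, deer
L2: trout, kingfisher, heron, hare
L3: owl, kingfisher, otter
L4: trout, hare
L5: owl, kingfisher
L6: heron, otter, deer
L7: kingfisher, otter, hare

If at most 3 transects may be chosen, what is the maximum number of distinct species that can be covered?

Choosing L1, L2, L3 covers {owl, trout, kingfisher, heron, otter, hare, deer} — 7 species.
That is all 7 species.

7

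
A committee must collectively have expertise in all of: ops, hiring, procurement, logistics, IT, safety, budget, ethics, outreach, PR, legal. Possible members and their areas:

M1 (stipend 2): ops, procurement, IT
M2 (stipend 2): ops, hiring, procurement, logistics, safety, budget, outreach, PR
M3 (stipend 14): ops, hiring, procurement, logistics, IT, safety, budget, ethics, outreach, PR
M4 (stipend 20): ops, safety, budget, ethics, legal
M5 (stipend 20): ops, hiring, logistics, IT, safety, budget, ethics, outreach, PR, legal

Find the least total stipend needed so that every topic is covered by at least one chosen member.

22

M1, M5 cover every topic at stipend 2 + 20 = 22.
Any cover uses at least 2 members; among all covering selections none totals below 22.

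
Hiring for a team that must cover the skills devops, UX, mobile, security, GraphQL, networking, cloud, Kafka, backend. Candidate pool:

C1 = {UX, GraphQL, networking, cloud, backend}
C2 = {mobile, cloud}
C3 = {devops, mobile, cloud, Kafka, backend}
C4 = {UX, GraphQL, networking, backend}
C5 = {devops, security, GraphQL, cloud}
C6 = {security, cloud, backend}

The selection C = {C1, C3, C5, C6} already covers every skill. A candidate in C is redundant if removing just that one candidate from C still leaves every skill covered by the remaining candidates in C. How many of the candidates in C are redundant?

Drop C1: UX, networking uncovered — not redundant.
Drop C3: mobile, Kafka uncovered — not redundant.
Drop C5: the rest still cover every skill — redundant.
Drop C6: the rest still cover every skill — redundant.
2 redundant: C5, C6.

2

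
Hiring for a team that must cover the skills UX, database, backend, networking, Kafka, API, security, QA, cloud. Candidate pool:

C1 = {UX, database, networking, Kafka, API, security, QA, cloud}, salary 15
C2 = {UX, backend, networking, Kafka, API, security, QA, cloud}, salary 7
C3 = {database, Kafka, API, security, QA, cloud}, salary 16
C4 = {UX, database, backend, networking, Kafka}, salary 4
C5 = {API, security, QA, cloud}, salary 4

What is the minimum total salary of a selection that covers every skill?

8

C4, C5 cover every skill at salary 4 + 4 = 8.
Any cover uses at least 2 candidates; among all covering selections none totals below 8.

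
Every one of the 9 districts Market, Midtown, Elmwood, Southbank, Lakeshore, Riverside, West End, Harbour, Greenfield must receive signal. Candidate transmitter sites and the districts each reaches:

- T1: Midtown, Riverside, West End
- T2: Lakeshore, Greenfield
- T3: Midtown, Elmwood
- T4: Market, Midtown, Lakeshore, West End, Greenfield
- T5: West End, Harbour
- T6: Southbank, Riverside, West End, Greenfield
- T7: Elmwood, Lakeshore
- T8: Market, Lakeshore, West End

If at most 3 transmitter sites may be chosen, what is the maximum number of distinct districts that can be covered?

Choosing T3, T4, T6 covers {Market, Midtown, Elmwood, Southbank, Lakeshore, Riverside, West End, Greenfield} — 8 districts.
No choice of 3 transmitter sites does better; here Harbour is left uncovered.

8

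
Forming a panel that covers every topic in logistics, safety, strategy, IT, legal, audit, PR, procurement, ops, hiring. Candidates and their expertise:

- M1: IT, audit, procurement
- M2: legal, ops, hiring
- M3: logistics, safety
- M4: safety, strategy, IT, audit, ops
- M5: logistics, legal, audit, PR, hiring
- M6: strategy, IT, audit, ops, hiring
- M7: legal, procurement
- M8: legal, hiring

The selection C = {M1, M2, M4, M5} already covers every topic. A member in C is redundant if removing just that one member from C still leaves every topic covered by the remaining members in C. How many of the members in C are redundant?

Drop M1: procurement uncovered — not redundant.
Drop M2: the rest still cover every topic — redundant.
Drop M4: safety, strategy uncovered — not redundant.
Drop M5: logistics, PR uncovered — not redundant.
1 redundant: M2.

1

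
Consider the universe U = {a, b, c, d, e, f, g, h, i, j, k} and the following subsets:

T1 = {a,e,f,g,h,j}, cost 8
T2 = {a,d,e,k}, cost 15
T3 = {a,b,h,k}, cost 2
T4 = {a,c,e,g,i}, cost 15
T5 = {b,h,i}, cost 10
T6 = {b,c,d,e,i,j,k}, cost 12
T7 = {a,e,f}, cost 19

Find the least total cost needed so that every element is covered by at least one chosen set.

T1, T6 cover every element at cost 8 + 12 = 20.
Any cover uses at least 2 sets; among all covering selections none totals below 20.
Greedy by coverage-per-cost would pick T3, T1, T6 for 22 — worse than the optimum 20.

20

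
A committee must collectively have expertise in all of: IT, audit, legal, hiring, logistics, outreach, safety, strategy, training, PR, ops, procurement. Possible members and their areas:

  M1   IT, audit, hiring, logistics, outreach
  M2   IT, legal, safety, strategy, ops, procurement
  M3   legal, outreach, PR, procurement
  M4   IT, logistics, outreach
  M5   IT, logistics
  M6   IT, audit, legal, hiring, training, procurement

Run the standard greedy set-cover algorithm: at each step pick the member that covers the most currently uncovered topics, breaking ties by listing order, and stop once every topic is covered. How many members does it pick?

Pick 1: M2 covers 6 new topics (IT, legal, safety, strategy, ops, procurement).
Pick 2: M1 covers 4 new topics (audit, hiring, logistics, outreach).
Pick 3: M3 covers 1 new topics (PR).
Pick 4: M6 covers 1 new topics (training).
Greedy uses 4 members.

4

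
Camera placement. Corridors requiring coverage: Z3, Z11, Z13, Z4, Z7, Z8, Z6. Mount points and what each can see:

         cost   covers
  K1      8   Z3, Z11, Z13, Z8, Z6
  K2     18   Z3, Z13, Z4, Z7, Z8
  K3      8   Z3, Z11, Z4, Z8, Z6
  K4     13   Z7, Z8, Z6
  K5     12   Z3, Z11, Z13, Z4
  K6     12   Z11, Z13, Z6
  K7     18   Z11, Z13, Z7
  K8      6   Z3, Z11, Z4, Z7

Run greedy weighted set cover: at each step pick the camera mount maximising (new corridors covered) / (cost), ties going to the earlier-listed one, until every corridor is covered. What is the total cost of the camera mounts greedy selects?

Pick 1: K8 adds 4 new (Z3, Z11, Z4, Z7) at cost 6 (ratio 4/6).
Pick 2: K1 adds 3 new (Z13, Z8, Z6) at cost 8 (ratio 3/8).
Greedy total cost: 6 + 8 = 14.

14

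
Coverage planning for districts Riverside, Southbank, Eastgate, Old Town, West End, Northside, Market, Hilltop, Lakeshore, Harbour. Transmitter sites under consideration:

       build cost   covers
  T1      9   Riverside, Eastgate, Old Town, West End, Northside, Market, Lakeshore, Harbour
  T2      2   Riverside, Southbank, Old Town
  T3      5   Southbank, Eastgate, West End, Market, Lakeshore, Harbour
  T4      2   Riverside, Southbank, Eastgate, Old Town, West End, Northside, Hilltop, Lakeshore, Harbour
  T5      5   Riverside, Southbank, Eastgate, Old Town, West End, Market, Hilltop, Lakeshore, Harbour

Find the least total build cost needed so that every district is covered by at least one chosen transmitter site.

7

T3, T4 cover every district at build cost 5 + 2 = 7.
Any cover uses at least 2 transmitter sites; among all covering selections none totals below 7.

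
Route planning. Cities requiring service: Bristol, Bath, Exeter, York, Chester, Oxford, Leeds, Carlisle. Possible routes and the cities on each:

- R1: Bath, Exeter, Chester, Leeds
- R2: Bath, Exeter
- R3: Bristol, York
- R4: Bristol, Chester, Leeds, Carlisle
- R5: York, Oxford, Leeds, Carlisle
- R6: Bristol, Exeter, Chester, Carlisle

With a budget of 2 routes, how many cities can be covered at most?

7

Choosing R1, R5 covers {Bath, Exeter, York, Chester, Oxford, Leeds, Carlisle} — 7 cities.
No choice of 2 routes does better; here Bristol is left uncovered.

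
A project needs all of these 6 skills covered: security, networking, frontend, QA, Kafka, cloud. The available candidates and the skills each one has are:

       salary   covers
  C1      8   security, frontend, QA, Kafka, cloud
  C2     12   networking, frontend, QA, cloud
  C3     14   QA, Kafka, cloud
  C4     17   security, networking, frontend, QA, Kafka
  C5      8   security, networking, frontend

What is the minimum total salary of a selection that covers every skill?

C1, C5 cover every skill at salary 8 + 8 = 16.
Any cover uses at least 2 candidates; among all covering selections none totals below 16.

16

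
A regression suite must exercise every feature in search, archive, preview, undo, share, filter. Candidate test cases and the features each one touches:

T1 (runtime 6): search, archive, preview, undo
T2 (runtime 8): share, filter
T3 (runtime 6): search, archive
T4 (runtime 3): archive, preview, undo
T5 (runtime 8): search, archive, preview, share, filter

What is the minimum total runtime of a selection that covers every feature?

T4, T5 cover every feature at runtime 3 + 8 = 11.
Any cover uses at least 2 test cases; among all covering selections none totals below 11.

11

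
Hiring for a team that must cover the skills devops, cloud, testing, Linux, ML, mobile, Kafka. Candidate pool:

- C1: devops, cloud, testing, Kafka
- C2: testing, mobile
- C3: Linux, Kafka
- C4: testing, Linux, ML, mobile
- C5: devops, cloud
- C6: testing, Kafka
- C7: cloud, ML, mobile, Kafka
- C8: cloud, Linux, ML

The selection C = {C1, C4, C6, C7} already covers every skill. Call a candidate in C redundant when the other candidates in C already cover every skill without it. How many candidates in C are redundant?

Drop C1: devops uncovered — not redundant.
Drop C4: Linux uncovered — not redundant.
Drop C6: the rest still cover every skill — redundant.
Drop C7: the rest still cover every skill — redundant.
2 redundant: C6, C7.

2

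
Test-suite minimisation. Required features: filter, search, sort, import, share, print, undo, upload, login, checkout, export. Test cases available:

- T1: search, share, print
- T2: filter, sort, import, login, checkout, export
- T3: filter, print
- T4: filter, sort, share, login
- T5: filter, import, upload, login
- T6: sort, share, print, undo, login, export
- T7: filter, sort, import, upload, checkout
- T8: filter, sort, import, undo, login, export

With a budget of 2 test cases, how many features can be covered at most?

Choosing T6, T7 covers {filter, sort, import, share, print, undo, upload, login, checkout, export} — 10 features.
No choice of 2 test cases does better; here search is left uncovered.

10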